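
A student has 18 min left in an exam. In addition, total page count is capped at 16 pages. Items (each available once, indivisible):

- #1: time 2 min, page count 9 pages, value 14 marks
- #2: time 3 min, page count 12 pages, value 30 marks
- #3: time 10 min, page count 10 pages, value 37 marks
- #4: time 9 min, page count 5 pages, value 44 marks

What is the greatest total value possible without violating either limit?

Feasible sets respecting both limits:
- #1+#4: time 11, page count 14, value 58
- #4: time 9, page count 5, value 44
- #3: time 10, page count 10, value 37
- #2: time 3, page count 12, value 30
Best: 58 marks.

58 marks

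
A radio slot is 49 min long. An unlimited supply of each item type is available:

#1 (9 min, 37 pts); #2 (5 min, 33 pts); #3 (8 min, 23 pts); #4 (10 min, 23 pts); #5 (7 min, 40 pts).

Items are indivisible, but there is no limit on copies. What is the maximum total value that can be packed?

311 pts

Best value-per-unit is #2 at 33/5; filling with it alone gives 9×33 = 297.
Optimal mix: 7×#2 + 2×#5 → duration 49, value 311.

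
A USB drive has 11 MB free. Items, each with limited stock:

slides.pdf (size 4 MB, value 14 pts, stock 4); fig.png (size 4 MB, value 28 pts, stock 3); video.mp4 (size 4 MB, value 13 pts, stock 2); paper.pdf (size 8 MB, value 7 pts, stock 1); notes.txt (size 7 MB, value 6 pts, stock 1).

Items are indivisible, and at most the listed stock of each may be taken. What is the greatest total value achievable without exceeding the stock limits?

Best selections within size 11 and stock limits:
- 2×fig.png: size 8, value 56
- 1×slides.pdf + 1×fig.png: size 8, value 42
- 1×fig.png + 1×video.mp4: size 8, value 41
- 1×fig.png + 1×notes.txt: size 11, value 34
Best: 56 pts.

56 pts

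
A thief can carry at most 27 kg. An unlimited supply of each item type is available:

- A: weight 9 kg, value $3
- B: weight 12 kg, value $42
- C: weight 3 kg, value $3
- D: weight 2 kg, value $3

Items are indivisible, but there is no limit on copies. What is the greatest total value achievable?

Best value-per-unit is B at 42/12; filling with it alone gives 2×42 = 84.
Optimal mix: 2×B + 1×C → weight 27, value 87.

$87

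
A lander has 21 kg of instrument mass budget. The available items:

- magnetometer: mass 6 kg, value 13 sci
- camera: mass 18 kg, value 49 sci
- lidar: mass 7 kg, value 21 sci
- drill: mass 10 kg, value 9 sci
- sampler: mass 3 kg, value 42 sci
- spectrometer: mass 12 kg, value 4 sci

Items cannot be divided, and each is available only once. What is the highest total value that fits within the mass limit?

91 sci

This is a 0/1 knapsack; check combinations near the capacity.
- camera+sampler: mass 18+3=21, value 49+42=91
- magnetometer+lidar+sampler: mass 6+7+3=16, value 13+21+42=76
- lidar+drill+sampler: mass 7+10+3=20, value 21+9+42=72
Best: 91 sci.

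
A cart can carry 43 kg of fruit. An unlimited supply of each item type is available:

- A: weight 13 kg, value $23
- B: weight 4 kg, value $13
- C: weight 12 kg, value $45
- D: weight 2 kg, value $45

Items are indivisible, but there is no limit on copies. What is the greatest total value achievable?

$945

Best value-per-unit is D at 45/2, and filling with it alone uses weight 21×2=42. No mix of the others beats 21×45 = 945.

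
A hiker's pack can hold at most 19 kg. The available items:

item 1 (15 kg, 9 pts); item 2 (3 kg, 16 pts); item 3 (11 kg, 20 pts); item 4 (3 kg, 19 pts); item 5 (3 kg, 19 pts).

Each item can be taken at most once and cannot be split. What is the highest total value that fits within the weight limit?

58 pts

Check high-value combinations within 19 kg:
- item 3+item 4+item 5: weight 11+3+3=17, value 20+19+19=58
- item 2+item 3+item 4: weight 3+11+3=17, value 16+20+19=55
- item 2+item 3+item 5: weight 3+11+3=17, value 16+20+19=55
Best: 58 pts.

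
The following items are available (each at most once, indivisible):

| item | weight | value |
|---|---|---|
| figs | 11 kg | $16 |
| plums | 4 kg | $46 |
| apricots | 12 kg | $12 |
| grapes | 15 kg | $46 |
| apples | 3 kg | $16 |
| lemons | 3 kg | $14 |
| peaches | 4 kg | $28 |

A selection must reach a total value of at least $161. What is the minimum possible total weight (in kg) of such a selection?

40

Subsets with value ≥ 161, sorted by total weight:
- figs+plums+grapes+apples+lemons+peaches: weight 40, value 166
- plums+apricots+grapes+apples+lemons+peaches: weight 41, value 162
- figs+plums+apricots+grapes+apples+peaches: weight 49, value 164
Minimum weight: 40 kg.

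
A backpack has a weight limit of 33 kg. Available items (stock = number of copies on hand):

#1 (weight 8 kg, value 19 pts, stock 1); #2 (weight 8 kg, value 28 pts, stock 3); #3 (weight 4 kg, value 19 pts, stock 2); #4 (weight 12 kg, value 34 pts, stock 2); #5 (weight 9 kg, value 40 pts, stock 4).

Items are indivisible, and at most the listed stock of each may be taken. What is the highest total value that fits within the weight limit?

Best selections within weight 33 and stock limits:
- 1×#3 + 3×#5: weight 31, value 139
- 2×#2 + 2×#3 + 1×#5: weight 33, value 134
- 1×#2 + 1×#3 + 2×#5: weight 30, value 127
Best: 139 pts.

139 pts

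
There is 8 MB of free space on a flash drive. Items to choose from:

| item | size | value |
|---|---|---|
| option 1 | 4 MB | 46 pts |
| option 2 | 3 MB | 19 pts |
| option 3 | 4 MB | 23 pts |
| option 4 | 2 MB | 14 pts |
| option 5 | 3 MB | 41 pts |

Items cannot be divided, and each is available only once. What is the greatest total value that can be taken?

Check high-value combinations within 8 MB:
- option 1+option 5: size 4+3=7, value 46+41=87
- option 2+option 4+option 5: size 3+2+3=8, value 19+14+41=74
- option 1+option 3: size 4+4=8, value 46+23=69
Best: 87 pts.

87 pts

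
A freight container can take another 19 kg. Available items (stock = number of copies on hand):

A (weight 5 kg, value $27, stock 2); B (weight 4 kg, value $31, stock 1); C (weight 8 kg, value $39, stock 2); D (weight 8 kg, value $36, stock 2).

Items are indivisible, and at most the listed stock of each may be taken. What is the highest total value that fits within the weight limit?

$97

Top feasible selections:
- 1×A + 1×B + 1×C: weight 17, value 97
- 1×A + 1×B + 1×D: weight 17, value 94
- 2×A + 1×C: weight 18, value 93
Best: $97.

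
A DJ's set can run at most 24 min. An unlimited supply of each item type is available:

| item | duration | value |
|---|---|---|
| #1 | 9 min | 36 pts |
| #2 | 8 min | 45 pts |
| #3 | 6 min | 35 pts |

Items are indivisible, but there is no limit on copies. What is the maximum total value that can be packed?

Best value-per-unit is #3 at 35/6, and filling with it alone uses duration 4×6=24. No mix of the others beats 4×35 = 140.

140 pts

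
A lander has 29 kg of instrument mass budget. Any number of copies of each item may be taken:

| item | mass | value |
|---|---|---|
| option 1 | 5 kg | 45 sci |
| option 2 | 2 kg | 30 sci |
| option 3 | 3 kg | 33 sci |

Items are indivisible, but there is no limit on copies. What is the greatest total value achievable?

Best value-per-unit is option 2 at 30/2; filling with it alone gives 14×30 = 420.
Optimal mix: 13×option 2 + 1×option 3 → mass 29, value 423.

423 sci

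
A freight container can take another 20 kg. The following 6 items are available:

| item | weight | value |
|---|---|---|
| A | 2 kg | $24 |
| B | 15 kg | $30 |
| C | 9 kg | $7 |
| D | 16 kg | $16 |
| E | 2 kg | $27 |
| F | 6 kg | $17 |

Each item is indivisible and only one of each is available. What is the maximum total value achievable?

$81

Check high-value combinations within 20 kg:
- A+B+E: weight 2+15+2=19, value 24+30+27=81
- A+C+E+F: weight 2+9+2+6=19, value 24+7+27+17=75
- A+E+F: weight 2+2+6=10, value 24+27+17=68
Best: $81.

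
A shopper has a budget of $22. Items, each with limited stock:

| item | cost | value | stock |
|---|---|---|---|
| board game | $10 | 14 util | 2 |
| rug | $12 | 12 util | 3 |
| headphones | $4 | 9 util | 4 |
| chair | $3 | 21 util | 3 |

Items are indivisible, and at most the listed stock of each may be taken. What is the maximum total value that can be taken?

Top feasible selections:
- 3×headphones + 3×chair: cost 21, value 90
- 2×headphones + 3×chair: cost 17, value 81
Best: 90 util.

90 util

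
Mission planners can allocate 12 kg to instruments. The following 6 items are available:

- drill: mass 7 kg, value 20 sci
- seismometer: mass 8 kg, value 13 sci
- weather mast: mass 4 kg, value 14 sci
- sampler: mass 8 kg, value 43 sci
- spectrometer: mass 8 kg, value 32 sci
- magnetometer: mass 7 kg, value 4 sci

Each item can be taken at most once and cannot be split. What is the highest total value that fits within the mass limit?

Check high-value combinations within 12 kg:
- weather mast+sampler: mass 4+8=12, value 14+43=57
- weather mast+spectrometer: mass 4+8=12, value 14+32=46
- sampler: mass 8, value 43
Best: 57 sci.

57 sci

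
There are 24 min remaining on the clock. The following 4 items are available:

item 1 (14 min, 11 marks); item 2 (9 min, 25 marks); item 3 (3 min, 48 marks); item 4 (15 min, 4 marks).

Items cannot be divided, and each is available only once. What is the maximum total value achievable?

Check high-value combinations within 24 min:
- item 2+item 3: time 9+3=12, value 25+48=73
- item 1+item 3: time 14+3=17, value 11+48=59
- item 3+item 4: time 3+15=18, value 48+4=52
- item 3: time 3, value 48
- item 1+item 2: time 14+9=23, value 11+25=36
Best: 73 marks.

73 marks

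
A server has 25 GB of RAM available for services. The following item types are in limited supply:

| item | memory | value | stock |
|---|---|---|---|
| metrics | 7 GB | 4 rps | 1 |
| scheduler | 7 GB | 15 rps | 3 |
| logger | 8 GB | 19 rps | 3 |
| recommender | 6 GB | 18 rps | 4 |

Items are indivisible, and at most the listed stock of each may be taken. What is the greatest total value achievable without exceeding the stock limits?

Best selections within memory 25 and stock limits:
- 4×recommender: memory 24, value 72
- 1×scheduler + 3×recommender: memory 25, value 69
- 1×metrics + 3×recommender: memory 25, value 58
- 3×logger: memory 24, value 57
Best: 72 rps.

72 rps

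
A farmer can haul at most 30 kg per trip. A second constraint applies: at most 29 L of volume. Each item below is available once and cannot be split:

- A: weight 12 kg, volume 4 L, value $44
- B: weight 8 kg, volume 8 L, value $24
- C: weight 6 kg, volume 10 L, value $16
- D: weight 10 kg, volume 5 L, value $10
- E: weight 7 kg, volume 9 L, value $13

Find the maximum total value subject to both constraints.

Feasible sets respecting both limits:
- A+B+C: weight 26, volume 22, value 84
- A+B+E: weight 27, volume 21, value 81
- A+B+D: weight 30, volume 17, value 78
- A+C+E: weight 25, volume 23, value 73
Best: $84.

$84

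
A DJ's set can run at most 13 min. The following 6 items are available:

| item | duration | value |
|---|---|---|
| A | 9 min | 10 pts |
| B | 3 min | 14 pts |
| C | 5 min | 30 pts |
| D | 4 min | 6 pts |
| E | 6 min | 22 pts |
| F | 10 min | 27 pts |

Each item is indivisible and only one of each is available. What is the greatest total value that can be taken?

52 pts

Check high-value combinations within 13 min:
- C+E: duration 5+6=11, value 30+22=52
- B+C+D: duration 3+5+4=12, value 14+30+6=50
- B+C: duration 3+5=8, value 14+30=44
Best: 52 pts.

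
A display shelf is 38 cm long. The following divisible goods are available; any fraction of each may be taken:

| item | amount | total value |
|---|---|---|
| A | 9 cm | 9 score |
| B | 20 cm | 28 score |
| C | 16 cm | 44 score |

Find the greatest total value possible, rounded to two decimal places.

74.00

Take in order of value per unit:
- C (44/16 per unit): all 16 → value 44, running total 44.00
- B (28/20 per unit): all 20 → value 28, running total 72.00
- A (9/9 per unit): 2 of 9 → value 2×9/9 = 2.0000, running total 74.00
Total 74.00.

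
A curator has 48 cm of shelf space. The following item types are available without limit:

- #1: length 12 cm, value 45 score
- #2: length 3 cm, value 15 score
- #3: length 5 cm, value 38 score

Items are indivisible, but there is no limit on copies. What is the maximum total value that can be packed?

357 score

Best value-per-unit is #3 at 38/5; filling with it alone gives 9×38 = 342.
Optimal mix: 1×#2 + 9×#3 → length 48, value 357.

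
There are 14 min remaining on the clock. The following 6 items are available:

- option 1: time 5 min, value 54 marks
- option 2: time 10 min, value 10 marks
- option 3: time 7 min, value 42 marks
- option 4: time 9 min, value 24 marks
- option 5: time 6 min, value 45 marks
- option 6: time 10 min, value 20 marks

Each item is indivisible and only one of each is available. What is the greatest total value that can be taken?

99 marks

Check high-value combinations within 14 min:
- option 1+option 5: time 5+6=11, value 54+45=99
- option 1+option 3: time 5+7=12, value 54+42=96
- option 3+option 5: time 7+6=13, value 42+45=87
- option 1+option 4: time 5+9=14, value 54+24=78
Best: 99 marks.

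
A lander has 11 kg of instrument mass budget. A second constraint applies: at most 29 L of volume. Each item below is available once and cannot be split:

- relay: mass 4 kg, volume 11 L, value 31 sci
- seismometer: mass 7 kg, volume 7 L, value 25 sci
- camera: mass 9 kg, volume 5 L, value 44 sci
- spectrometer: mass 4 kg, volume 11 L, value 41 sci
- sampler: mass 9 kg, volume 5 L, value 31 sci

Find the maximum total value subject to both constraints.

72 sci

Feasible sets respecting both limits:
- relay+spectrometer: mass 8, volume 22, value 72
- seismometer+spectrometer: mass 11, volume 18, value 66
- relay+seismometer: mass 11, volume 18, value 56
- camera: mass 9, volume 5, value 44
Best: 72 sci.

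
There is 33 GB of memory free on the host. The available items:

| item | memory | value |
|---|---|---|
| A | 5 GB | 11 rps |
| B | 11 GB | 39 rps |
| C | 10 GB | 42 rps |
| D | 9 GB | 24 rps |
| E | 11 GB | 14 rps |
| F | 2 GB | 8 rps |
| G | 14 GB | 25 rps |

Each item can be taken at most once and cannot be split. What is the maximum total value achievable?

Check high-value combinations within 33 GB:
- B+C+D+F: memory 11+10+9+2=32, value 39+42+24+8=113
- B+C+D: memory 11+10+9=30, value 39+42+24=105
- A+B+C+F: memory 5+11+10+2=28, value 11+39+42+8=100
- B+C+E: memory 11+10+11=32, value 39+42+14=95
- A+B+C: memory 5+11+10=26, value 11+39+42=92
Best: 113 rps.

113 rps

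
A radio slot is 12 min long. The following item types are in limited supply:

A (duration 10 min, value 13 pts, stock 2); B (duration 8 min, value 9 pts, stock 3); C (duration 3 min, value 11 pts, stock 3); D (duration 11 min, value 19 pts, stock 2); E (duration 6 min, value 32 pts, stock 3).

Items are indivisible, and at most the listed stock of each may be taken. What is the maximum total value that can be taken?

64 pts

Top feasible selections:
- 2×E: duration 12, value 64
- 2×C + 1×E: duration 12, value 54
- 1×C + 1×E: duration 9, value 43
Best: 64 pts.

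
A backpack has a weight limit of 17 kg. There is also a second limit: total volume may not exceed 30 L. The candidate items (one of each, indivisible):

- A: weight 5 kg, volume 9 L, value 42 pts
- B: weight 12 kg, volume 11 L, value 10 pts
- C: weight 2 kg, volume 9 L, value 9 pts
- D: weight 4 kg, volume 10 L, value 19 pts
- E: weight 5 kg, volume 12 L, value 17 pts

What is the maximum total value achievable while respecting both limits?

Feasible sets respecting both limits:
- A+C+D: weight 11, volume 28, value 70
- A+C+E: weight 12, volume 30, value 68
- A+D: weight 9, volume 19, value 61
- A+E: weight 10, volume 21, value 59
Best: 70 pts.

70 pts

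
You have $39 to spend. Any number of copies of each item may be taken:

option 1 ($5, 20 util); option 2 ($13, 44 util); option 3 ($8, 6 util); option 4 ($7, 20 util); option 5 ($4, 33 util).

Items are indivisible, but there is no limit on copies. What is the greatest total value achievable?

Best value-per-unit is option 5 at 33/4, and filling with it alone uses cost 9×4=36. No mix of the others beats 9×33 = 297.

297 util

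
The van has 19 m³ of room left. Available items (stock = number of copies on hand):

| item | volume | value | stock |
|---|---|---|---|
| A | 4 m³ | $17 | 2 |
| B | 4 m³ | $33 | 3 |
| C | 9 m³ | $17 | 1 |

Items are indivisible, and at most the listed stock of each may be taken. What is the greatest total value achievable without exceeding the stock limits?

$116

Best selections within volume 19 and stock limits:
- 1×A + 3×B: volume 16, value 116
- 2×A + 2×B: volume 16, value 100
- 3×B: volume 12, value 99
- 1×A + 2×B: volume 12, value 83
Best: $116.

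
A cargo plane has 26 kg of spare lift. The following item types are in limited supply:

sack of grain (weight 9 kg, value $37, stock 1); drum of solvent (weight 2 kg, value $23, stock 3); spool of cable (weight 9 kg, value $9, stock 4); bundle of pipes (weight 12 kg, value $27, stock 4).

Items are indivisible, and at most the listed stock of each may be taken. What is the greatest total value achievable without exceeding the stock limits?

Best selections within weight 26 and stock limits:
- 1×sack of grain + 3×drum of solvent + 1×spool of cable: weight 24, value 115
- 1×sack of grain + 2×drum of solvent + 1×bundle of pipes: weight 25, value 110
- 1×sack of grain + 3×drum of solvent: weight 15, value 106
Best: $115.

$115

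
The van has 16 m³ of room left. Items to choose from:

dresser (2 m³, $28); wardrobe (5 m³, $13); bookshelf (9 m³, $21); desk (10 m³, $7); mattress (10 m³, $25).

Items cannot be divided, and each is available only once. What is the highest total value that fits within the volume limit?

$62

Check high-value combinations within 16 m³:
- dresser+wardrobe+bookshelf: volume 2+5+9=16, value 28+13+21=62
- dresser+mattress: volume 2+10=12, value 28+25=53
- dresser+bookshelf: volume 2+9=11, value 28+21=49
- dresser+wardrobe: volume 2+5=7, value 28+13=41
Best: $62.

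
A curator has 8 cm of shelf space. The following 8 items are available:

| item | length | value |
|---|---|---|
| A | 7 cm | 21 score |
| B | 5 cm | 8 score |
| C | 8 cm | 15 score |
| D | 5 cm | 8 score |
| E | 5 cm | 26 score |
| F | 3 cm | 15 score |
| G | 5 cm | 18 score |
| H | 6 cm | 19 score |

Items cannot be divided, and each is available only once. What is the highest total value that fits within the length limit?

Check high-value combinations within 8 cm:
- E+F: length 5+3=8, value 26+15=41
- F+G: length 3+5=8, value 15+18=33
- E: length 5, value 26
- B+F: length 5+3=8, value 8+15=23
Best: 41 score.

41 score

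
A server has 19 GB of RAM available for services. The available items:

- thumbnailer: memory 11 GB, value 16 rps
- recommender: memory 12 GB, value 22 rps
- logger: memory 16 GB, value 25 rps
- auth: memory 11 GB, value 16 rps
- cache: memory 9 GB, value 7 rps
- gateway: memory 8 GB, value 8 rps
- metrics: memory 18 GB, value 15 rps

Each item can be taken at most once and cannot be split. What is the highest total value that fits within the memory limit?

Check high-value combinations within 19 GB:
- logger: memory 16, value 25
- thumbnailer+gateway: memory 11+8=19, value 16+8=24
- auth+gateway: memory 11+8=19, value 16+8=24
- recommender: memory 12, value 22
- thumbnailer: memory 11, value 16
Best: 25 rps.

25 rps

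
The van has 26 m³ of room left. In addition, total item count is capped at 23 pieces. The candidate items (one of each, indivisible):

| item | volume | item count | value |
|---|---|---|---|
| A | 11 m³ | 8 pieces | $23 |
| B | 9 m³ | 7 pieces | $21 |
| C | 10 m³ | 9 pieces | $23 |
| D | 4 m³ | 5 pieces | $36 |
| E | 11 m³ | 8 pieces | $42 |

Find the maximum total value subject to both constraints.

Feasible sets respecting both limits:
- A+D+E: volume 26, item count 21, value 101
- C+D+E: volume 25, item count 22, value 101
- B+D+E: volume 24, item count 20, value 99
- A+C+D: volume 25, item count 22, value 82
Best: $101.

$101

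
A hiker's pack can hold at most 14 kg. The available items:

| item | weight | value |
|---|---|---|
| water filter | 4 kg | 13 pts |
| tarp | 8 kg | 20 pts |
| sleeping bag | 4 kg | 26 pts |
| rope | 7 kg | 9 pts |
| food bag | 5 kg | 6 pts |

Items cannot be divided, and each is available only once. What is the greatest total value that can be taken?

This is a 0/1 knapsack; check combinations near the capacity.
- tarp+sleeping bag: weight 8+4=12, value 20+26=46
- water filter+sleeping bag+food bag: weight 4+4+5=13, value 13+26+6=45
- water filter+sleeping bag: weight 4+4=8, value 13+26=39
- sleeping bag+rope: weight 4+7=11, value 26+9=35
Best: 46 pts.

46 pts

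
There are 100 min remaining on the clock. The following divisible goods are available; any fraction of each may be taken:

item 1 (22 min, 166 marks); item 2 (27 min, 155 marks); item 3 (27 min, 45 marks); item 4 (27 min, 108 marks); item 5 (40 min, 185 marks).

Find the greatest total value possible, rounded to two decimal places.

Take in order of value per unit:
- item 1 (166/22 per unit): all 22 → value 166, running total 166.00
- item 2 (155/27 per unit): all 27 → value 155, running total 321.00
- item 5 (185/40 per unit): all 40 → value 185, running total 506.00
- item 4 (108/27 per unit): 11 of 27 → value 11×108/27 = 44.0000, running total 550.00
Total 550.00.

550.00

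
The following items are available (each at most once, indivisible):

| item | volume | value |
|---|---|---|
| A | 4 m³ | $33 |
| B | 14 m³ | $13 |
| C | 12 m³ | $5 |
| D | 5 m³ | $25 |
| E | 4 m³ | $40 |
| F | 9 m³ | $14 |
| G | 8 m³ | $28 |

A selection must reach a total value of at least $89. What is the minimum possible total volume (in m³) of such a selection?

13

Subsets with value ≥ 89, sorted by total volume:
- A+D+E: volume 13, value 98
- A+E+G: volume 16, value 101
Minimum volume: 13 m³.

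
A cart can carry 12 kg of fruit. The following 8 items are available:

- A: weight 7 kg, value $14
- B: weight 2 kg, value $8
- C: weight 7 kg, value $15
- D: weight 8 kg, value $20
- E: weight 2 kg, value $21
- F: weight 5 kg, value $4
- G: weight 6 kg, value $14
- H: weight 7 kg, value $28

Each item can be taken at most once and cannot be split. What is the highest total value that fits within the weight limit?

Check high-value combinations within 12 kg:
- B+E+H: weight 2+2+7=11, value 8+21+28=57
- E+H: weight 2+7=9, value 21+28=49
- B+D+E: weight 2+8+2=12, value 8+20+21=49
- B+C+E: weight 2+7+2=11, value 8+15+21=44
Best: $57.

$57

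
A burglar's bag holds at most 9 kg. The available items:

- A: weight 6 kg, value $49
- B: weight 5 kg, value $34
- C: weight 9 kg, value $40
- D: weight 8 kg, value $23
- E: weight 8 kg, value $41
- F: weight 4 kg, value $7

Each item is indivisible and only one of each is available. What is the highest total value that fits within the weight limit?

$49

Check high-value combinations within 9 kg:
- A: weight 6, value 49
- E: weight 8, value 41
- B+F: weight 5+4=9, value 34+7=41
- C: weight 9, value 40
Best: $49.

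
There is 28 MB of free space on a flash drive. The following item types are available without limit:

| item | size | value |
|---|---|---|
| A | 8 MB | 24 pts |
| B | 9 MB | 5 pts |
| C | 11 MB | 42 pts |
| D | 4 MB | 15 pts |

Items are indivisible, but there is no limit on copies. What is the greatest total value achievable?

105 pts

Best value-per-unit is C at 42/11; filling with it alone gives 2×42 = 84.
Optimal mix: 7×D → size 28, value 105.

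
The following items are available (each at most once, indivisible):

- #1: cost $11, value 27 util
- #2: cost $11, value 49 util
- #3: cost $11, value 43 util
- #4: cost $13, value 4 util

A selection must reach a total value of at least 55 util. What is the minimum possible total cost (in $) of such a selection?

Subsets with value ≥ 55, sorted by total cost:
- #2+#3: cost 22, value 92
- #1+#2: cost 22, value 76
Minimum cost: 22 $.

22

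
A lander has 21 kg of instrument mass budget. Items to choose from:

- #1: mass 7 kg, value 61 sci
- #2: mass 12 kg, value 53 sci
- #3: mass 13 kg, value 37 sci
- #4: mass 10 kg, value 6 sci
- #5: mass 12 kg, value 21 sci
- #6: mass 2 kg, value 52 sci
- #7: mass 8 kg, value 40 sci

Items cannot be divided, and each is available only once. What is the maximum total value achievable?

166 sci

This is a 0/1 knapsack; check combinations near the capacity.
- #1+#2+#6: mass 7+12+2=21, value 61+53+52=166
- #1+#6+#7: mass 7+2+8=17, value 61+52+40=153
- #1+#5+#6: mass 7+12+2=21, value 61+21+52=134
- #1+#4+#6: mass 7+10+2=19, value 61+6+52=119
Best: 166 sci.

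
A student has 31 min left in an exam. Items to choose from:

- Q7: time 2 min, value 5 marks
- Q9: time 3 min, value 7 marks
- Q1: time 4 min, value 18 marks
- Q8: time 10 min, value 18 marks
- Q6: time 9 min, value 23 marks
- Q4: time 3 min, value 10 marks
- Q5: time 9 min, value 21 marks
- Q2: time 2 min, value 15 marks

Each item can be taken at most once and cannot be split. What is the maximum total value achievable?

Check high-value combinations within 31 min:
- Q9+Q1+Q6+Q4+Q5+Q2: time 3+4+9+3+9+2=30, value 7+18+23+10+21+15=94
- Q7+Q1+Q6+Q4+Q5+Q2: time 2+4+9+3+9+2=29, value 5+18+23+10+21+15=92
- Q9+Q1+Q8+Q6+Q4+Q2: time 3+4+10+9+3+2=31, value 7+18+18+23+10+15=91
- Q7+Q9+Q1+Q6+Q5+Q2: time 2+3+4+9+9+2=29, value 5+7+18+23+21+15=89
Best: 94 marks.

94 marks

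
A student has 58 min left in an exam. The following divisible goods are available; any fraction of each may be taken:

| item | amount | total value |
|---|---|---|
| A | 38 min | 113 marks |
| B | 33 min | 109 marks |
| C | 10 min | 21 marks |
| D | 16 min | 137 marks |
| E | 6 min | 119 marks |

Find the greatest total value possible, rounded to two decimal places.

373.92

Take in order of value per unit:
- E (119/6 per unit): all 6 → value 119, running total 119.00
- D (137/16 per unit): all 16 → value 137, running total 256.00
- B (109/33 per unit): all 33 → value 109, running total 365.00
- A (113/38 per unit): 3 of 38 → value 3×113/38 = 8.9211, running total 373.92
Total 373.92.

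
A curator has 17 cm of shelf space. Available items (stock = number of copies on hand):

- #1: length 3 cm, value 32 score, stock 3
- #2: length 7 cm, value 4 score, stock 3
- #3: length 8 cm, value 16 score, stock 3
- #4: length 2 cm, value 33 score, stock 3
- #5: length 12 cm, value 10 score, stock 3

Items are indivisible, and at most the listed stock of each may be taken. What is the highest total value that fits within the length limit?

195 score

Best selections within length 17 and stock limits:
- 3×#1 + 3×#4: length 15, value 195
- 2×#1 + 3×#4: length 12, value 163
Best: 195 score.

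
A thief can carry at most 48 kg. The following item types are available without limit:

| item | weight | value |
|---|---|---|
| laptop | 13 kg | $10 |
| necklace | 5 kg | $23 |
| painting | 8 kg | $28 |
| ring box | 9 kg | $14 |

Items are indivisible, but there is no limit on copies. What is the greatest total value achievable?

$212

Best value-per-unit is necklace at 23/5; filling with it alone gives 9×23 = 207.
Optimal mix: 8×necklace + 1×painting → weight 48, value 212.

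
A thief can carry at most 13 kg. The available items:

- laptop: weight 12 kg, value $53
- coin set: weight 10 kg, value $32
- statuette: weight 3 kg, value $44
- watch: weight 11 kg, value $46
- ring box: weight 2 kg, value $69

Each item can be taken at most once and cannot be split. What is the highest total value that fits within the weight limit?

Check high-value combinations within 13 kg:
- watch+ring box: weight 11+2=13, value 46+69=115
- statuette+ring box: weight 3+2=5, value 44+69=113
- coin set+ring box: weight 10+2=12, value 32+69=101
Best: $115.

$115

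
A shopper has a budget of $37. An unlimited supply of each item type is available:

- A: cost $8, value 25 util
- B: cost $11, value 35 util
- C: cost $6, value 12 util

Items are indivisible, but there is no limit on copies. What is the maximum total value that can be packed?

110 util

Best value-per-unit is B at 35/11; filling with it alone gives 3×35 = 105.
Optimal mix: 3×A + 1×B → cost 35, value 110.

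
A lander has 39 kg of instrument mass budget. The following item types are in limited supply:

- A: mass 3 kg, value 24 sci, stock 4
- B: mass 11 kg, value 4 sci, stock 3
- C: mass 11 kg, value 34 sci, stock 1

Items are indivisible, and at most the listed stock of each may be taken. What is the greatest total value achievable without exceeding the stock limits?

134 sci

Top feasible selections:
- 4×A + 1×B + 1×C: mass 34, value 134
- 4×A + 1×C: mass 23, value 130
- 3×A + 1×B + 1×C: mass 31, value 110
Best: 134 sci.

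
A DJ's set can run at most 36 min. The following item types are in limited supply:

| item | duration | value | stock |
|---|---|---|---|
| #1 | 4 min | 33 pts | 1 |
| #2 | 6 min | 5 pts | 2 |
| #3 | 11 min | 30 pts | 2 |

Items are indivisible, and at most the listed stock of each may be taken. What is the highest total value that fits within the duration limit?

Best selections within duration 36 and stock limits:
- 1×#1 + 1×#2 + 2×#3: duration 32, value 98
- 1×#1 + 2×#3: duration 26, value 93
Best: 98 pts.

98 pts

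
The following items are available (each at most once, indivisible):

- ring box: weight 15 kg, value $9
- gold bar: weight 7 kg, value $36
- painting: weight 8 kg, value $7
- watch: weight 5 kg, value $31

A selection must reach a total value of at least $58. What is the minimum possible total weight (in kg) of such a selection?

Subsets with value ≥ 58, sorted by total weight:
- gold bar+watch: weight 12, value 67
- gold bar+painting+watch: weight 20, value 74
Minimum weight: 12 kg.

12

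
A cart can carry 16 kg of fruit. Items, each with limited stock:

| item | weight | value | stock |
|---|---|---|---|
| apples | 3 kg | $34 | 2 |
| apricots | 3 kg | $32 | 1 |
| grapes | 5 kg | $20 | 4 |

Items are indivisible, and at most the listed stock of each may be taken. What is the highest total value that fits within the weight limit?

Best selections within weight 16 and stock limits:
- 2×apples + 1×apricots + 1×grapes: weight 14, value 120
- 2×apples + 2×grapes: weight 16, value 108
Best: $120.

$120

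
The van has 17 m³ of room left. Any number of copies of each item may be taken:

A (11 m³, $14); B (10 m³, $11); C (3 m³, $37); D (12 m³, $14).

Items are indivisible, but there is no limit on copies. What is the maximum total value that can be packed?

$185

Best value-per-unit is C at 37/3, and filling with it alone uses volume 5×3=15. No mix of the others beats 5×37 = 185.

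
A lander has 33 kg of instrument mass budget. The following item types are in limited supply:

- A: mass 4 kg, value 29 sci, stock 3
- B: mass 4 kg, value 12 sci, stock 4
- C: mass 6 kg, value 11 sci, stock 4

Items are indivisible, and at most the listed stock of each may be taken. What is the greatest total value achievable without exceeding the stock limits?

135 sci

Top feasible selections:
- 3×A + 4×B: mass 28, value 135
- 3×A + 3×B + 1×C: mass 30, value 134
- 3×A + 2×B + 2×C: mass 32, value 133
- 3×A + 3×B: mass 24, value 123
Best: 135 sci.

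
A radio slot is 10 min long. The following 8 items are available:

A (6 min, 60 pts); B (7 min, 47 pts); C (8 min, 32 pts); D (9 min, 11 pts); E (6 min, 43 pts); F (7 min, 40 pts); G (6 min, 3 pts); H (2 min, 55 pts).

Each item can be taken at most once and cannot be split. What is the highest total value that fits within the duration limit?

Check high-value combinations within 10 min:
- A+H: duration 6+2=8, value 60+55=115
- B+H: duration 7+2=9, value 47+55=102
- E+H: duration 6+2=8, value 43+55=98
- F+H: duration 7+2=9, value 40+55=95
Best: 115 pts.

115 pts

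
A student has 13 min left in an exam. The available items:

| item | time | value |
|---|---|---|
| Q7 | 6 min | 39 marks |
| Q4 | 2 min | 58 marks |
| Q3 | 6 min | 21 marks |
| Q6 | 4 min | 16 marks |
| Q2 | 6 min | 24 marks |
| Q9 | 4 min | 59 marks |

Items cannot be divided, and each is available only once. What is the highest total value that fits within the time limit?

Check high-value combinations within 13 min:
- Q7+Q4+Q9: time 6+2+4=12, value 39+58+59=156
- Q4+Q2+Q9: time 2+6+4=12, value 58+24+59=141
- Q4+Q3+Q9: time 2+6+4=12, value 58+21+59=138
- Q4+Q6+Q9: time 2+4+4=10, value 58+16+59=133
- Q4+Q9: time 2+4=6, value 58+59=117
Best: 156 marks.

156 marks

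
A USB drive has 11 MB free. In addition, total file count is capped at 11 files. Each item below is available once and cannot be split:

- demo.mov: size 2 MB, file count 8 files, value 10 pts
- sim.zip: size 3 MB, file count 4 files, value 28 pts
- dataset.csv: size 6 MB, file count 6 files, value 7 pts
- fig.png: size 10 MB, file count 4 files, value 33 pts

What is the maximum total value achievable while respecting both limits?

Feasible sets respecting both limits:
- sim.zip+dataset.csv: size 9, file count 10, value 35
- fig.png: size 10, file count 4, value 33
- sim.zip: size 3, file count 4, value 28
Best: 35 pts.

35 pts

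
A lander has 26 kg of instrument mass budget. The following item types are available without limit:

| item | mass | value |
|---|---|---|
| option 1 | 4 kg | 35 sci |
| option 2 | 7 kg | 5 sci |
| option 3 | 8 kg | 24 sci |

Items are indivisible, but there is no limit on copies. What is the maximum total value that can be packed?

Best value-per-unit is option 1 at 35/4, and filling with it alone uses mass 6×4=24. No mix of the others beats 6×35 = 210.

210 sci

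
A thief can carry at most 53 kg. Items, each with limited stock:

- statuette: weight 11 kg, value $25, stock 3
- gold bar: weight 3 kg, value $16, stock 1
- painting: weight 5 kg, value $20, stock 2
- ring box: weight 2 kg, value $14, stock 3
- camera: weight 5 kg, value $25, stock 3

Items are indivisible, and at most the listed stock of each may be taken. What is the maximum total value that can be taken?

$207

Best selections within weight 53 and stock limits:
- 2×statuette + 2×painting + 3×ring box + 3×camera: weight 53, value 207
- 2×statuette + 1×gold bar + 1×painting + 3×ring box + 3×camera: weight 51, value 203
- 1×statuette + 1×gold bar + 2×painting + 3×ring box + 3×camera: weight 45, value 198
Best: $207.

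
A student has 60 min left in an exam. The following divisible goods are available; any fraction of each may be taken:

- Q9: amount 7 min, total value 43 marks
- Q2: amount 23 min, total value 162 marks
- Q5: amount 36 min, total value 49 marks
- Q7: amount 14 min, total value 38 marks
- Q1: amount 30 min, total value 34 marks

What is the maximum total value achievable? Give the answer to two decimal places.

264.78

Take in order of value per unit:
- Q2 (162/23 per unit): all 23 → value 162, running total 162.00
- Q9 (43/7 per unit): all 7 → value 43, running total 205.00
- Q7 (38/14 per unit): all 14 → value 38, running total 243.00
- Q5 (49/36 per unit): 16 of 36 → value 16×49/36 = 21.7778, running total 264.78
Total 264.78.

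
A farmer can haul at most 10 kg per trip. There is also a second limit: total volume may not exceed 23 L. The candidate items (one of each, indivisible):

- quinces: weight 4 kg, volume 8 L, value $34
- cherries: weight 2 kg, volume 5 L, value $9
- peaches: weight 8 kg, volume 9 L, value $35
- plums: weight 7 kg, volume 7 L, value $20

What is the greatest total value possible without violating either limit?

Feasible sets respecting both limits:
- cherries+peaches: weight 10, volume 14, value 44
- quinces+cherries: weight 6, volume 13, value 43
- peaches: weight 8, volume 9, value 35
Best: $44.

$44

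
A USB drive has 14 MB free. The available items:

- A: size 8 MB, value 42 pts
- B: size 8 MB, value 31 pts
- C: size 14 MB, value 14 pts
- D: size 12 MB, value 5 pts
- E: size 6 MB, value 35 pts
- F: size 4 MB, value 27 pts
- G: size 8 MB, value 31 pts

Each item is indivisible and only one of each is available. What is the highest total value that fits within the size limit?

Check high-value combinations within 14 MB:
- A+E: size 8+6=14, value 42+35=77
- A+F: size 8+4=12, value 42+27=69
- B+E: size 8+6=14, value 31+35=66
Best: 77 pts.

77 pts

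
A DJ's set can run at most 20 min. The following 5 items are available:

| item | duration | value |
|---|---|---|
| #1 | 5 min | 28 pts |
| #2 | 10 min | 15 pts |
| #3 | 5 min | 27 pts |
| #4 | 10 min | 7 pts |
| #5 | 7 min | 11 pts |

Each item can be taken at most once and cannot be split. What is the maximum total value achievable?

Check high-value combinations within 20 min:
- #1+#2+#3: duration 5+10+5=20, value 28+15+27=70
- #1+#3+#5: duration 5+5+7=17, value 28+27+11=66
- #1+#3+#4: duration 5+5+10=20, value 28+27+7=62
- #1+#3: duration 5+5=10, value 28+27=55
- #1+#2: duration 5+10=15, value 28+15=43
Best: 70 pts.

70 pts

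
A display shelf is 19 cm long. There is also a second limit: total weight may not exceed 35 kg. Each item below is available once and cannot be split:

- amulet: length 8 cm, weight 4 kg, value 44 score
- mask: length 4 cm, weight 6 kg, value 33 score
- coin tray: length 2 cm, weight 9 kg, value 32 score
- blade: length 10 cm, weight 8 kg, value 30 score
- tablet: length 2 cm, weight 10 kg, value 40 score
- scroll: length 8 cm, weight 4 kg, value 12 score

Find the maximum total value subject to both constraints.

Feasible sets respecting both limits:
- amulet+mask+coin tray+tablet: length 16, weight 29, value 149
- mask+coin tray+blade+tablet: length 18, weight 33, value 135
- amulet+mask+tablet: length 14, weight 20, value 117
Best: 149 score.

149 score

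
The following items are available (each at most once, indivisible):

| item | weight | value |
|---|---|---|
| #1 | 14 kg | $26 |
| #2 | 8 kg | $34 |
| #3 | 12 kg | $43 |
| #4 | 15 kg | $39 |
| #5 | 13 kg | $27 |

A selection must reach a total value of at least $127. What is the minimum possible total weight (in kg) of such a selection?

Subsets with value ≥ 127, sorted by total weight:
- #1+#2+#3+#5: weight 47, value 130
- #2+#3+#4+#5: weight 48, value 143
- #1+#2+#3+#4: weight 49, value 142
- #1+#3+#4+#5: weight 54, value 135
Minimum weight: 47 kg.

47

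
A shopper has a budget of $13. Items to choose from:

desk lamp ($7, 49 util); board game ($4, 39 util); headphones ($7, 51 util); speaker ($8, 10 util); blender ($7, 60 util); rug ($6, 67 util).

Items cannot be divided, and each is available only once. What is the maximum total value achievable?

127 util

Check high-value combinations within $13:
- blender+rug: cost 7+6=13, value 60+67=127
- headphones+rug: cost 7+6=13, value 51+67=118
- desk lamp+rug: cost 7+6=13, value 49+67=116
- board game+rug: cost 4+6=10, value 39+67=106
- board game+blender: cost 4+7=11, value 39+60=99
Best: 127 util.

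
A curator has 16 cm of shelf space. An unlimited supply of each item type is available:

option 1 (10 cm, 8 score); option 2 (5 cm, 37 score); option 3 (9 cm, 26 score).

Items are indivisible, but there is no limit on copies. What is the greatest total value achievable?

111 score

Best value-per-unit is option 2 at 37/5, and filling with it alone uses length 3×5=15. No mix of the others beats 3×37 = 111.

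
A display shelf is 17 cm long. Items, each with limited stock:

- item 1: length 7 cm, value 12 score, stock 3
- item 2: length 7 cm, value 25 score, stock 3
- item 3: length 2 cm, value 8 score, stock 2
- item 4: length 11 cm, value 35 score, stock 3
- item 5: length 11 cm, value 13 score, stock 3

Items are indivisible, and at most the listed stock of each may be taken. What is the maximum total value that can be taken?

Best selections within length 17 and stock limits:
- 2×item 2 + 1×item 3: length 16, value 58
- 2×item 3 + 1×item 4: length 15, value 51
Best: 58 score.

58 score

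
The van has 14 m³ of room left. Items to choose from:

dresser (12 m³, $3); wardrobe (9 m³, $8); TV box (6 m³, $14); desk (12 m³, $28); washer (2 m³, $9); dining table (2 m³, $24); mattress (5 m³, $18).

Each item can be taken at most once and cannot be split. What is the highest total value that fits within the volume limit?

Check high-value combinations within 14 m³:
- TV box+dining table+mattress: volume 6+2+5=13, value 14+24+18=56
- desk+dining table: volume 12+2=14, value 28+24=52
- washer+dining table+mattress: volume 2+2+5=9, value 9+24+18=51
- TV box+washer+dining table: volume 6+2+2=10, value 14+9+24=47
Best: $56.

$56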